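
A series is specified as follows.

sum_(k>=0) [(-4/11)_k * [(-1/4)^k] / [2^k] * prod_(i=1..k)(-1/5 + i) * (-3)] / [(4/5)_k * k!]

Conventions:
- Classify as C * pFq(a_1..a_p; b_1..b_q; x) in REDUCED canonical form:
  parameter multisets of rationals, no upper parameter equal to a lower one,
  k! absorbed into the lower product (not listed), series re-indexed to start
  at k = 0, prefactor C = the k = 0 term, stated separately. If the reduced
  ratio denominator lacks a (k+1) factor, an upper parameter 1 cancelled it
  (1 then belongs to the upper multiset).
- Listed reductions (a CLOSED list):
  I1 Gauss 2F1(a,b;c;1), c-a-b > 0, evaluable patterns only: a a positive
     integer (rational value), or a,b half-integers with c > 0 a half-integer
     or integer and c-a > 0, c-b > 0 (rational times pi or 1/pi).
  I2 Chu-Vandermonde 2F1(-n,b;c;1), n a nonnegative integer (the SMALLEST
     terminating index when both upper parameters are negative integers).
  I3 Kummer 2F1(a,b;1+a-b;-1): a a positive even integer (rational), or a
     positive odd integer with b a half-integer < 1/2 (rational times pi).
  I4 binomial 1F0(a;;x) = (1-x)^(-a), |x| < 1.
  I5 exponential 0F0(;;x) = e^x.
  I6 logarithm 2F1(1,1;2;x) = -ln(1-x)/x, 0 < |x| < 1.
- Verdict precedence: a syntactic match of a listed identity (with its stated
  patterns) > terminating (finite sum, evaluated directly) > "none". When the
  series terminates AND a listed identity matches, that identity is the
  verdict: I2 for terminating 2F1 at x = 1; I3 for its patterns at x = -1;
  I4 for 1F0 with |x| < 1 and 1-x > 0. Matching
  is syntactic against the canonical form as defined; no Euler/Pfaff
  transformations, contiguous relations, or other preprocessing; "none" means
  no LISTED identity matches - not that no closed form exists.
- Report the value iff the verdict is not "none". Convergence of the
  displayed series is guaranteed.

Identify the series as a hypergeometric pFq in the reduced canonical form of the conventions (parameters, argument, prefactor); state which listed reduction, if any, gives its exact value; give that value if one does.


x = -1/8 here; the reduced form reads 1F0, upper {-4/11}, lower {-}, C = -3. Verdict: the I4 binomial reduction fires (the 1F0 binomial series: exponent 4/11, x = -1/8). Exact value: (-3) * (9/8)^(4/11).

First insight: t_0 being -3, the running product (C = -3) telescopes to a rising factorial.
Consecutive-term ratio: r(k) = (-1/8) * (k-4/11) / [(k+1)] - rational; roots negated = parameters, x = (-1/8), C = -3.


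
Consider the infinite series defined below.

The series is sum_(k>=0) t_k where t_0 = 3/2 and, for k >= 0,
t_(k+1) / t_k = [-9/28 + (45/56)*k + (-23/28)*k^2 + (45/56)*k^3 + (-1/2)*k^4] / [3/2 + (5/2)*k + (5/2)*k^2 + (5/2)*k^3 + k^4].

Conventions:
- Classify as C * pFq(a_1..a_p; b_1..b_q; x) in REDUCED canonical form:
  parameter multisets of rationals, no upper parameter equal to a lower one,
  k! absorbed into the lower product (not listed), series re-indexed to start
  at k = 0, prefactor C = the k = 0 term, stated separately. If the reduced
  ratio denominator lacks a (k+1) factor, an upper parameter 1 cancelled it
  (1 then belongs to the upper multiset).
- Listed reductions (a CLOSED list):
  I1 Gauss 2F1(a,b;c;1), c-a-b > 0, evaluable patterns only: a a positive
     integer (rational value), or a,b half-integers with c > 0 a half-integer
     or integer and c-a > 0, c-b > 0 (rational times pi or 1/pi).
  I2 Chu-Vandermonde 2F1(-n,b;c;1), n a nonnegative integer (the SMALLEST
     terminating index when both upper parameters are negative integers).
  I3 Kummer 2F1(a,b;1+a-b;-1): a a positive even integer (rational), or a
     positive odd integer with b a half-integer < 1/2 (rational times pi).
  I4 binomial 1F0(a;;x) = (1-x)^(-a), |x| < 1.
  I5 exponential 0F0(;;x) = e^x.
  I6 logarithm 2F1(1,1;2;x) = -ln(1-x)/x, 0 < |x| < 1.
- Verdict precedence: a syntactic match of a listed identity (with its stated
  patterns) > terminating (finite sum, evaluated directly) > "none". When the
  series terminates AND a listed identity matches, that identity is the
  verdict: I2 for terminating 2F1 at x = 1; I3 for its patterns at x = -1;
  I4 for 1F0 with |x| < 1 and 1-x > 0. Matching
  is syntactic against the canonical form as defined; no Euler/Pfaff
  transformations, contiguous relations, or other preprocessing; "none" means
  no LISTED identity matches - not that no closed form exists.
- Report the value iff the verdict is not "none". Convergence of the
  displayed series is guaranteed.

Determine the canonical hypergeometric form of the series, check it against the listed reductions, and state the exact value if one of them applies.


Canonical form: C = 3/2 times 2F1 with upper {-6/7, -3/4}, lower {3/2}, x = -1/2. Verdict: none. A 2F1 with upper {-6/7, -3/4} fits none of I1-I6 at x = -1/2; the sum runs forever.

Key observation: with t_0 = 3/2, the expanded ratio factors over Q; prefactor 3/2, roots give parameters.
Step ratio: r(k) = (-1/2) * (k-6/7) (k-3/4) / [(k+3/2) (k+1)] - rational in k. x = (-1/2); t_0 = 3/2; negate the roots.


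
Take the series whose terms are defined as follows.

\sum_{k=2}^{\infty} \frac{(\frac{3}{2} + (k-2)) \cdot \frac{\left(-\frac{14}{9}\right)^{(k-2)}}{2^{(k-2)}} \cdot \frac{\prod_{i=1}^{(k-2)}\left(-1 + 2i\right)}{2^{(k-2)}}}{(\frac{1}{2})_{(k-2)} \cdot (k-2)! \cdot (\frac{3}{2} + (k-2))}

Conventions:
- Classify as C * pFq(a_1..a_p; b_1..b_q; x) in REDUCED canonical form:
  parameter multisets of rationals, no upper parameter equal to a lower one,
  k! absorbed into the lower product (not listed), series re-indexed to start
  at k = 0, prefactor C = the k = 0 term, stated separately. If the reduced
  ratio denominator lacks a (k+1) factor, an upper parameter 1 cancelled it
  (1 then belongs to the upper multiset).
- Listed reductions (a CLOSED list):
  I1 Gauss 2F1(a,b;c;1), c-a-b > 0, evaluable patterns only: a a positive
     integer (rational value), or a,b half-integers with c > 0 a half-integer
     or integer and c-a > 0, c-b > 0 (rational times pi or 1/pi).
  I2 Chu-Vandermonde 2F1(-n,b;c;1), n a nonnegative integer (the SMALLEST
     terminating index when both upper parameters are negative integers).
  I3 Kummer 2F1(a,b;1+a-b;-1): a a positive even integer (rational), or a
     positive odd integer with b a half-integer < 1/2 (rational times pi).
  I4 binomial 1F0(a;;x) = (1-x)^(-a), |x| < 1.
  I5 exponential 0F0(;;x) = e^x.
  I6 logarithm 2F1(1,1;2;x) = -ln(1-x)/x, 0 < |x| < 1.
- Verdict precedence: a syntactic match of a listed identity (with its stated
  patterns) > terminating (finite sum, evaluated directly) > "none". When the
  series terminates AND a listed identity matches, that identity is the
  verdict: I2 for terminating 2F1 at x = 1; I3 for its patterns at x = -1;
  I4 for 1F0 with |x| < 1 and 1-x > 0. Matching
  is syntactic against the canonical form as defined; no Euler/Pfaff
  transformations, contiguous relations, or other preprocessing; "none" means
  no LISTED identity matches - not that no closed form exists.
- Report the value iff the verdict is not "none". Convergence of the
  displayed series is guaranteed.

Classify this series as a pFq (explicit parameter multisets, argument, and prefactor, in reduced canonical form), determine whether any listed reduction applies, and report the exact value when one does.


Classification (C = 1): 0F0 with upper {-}, lower {-}, argument x = -\frac{7}{9}. Verdict (x = -\frac{7}{9}): exponential (I5) applies (the 0F0 exponential series at x = -\frac{7}{9}). Exact value: e^{-\frac{7}{9}}.

First insight: with t_0 = 1, the odd product 1*3*...*(2k-1) (prefactor 1) is 2^k (1/2)_k.
Consecutive-term ratio: r(k) = -\frac{7}{9} * 1 / [(k+1)] - poly over poly, x = -\frac{7}{9} from leading terms; C = 1 at k = 0.


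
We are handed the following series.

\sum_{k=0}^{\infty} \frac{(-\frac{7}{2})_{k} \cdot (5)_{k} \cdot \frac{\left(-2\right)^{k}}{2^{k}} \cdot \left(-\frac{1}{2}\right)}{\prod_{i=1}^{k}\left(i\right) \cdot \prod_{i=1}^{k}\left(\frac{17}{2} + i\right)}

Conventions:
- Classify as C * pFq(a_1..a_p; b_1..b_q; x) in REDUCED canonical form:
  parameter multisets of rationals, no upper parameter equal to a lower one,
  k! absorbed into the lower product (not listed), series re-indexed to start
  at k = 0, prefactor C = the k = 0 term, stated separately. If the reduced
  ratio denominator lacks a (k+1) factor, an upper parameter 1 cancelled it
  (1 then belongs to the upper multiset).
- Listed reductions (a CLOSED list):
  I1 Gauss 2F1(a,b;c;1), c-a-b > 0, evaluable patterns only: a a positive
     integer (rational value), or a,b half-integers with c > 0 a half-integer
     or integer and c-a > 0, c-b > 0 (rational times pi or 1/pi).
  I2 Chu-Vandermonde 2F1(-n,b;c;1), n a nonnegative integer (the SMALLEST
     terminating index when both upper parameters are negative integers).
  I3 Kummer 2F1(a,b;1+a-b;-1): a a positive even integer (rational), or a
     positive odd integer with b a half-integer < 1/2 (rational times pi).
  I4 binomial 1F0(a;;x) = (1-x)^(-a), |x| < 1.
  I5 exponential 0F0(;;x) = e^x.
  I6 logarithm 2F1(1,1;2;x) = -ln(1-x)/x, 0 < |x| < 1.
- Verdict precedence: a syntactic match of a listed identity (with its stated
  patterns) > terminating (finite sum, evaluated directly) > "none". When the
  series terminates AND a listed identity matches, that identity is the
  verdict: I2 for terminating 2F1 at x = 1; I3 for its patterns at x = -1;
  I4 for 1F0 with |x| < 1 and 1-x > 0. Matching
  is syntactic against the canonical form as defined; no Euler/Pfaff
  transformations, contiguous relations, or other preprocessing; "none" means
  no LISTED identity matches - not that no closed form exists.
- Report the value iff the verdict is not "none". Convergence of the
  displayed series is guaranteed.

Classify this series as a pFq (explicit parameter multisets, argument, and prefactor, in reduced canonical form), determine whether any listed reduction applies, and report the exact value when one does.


This is -\frac{1}{2} * 2F1(-\frac{7}{2}, 5; \frac{19}{2}; -1) in reduced canonical form. Verdict (x = -1): Kummer's theorem (I3) applies (x = -1; c = \frac{19}{2} equals 1+a-b for upper {-\frac{7}{2}, 5}: listed pattern). Sum: \left(-\frac{765765}{1048576}\right) \cdot \pi.

First insight: with t_0 = -\frac{1}{2}, the product of the first k integers (C = -1/2) is k!.
Term ratio: r(k) = -1 * (k-\frac{7}{2}) (k+5) / [(k+\frac{19}{2}) (k+1)] - poly over poly, x = -1 from leading terms; C = -\frac{1}{2} at k = 0.


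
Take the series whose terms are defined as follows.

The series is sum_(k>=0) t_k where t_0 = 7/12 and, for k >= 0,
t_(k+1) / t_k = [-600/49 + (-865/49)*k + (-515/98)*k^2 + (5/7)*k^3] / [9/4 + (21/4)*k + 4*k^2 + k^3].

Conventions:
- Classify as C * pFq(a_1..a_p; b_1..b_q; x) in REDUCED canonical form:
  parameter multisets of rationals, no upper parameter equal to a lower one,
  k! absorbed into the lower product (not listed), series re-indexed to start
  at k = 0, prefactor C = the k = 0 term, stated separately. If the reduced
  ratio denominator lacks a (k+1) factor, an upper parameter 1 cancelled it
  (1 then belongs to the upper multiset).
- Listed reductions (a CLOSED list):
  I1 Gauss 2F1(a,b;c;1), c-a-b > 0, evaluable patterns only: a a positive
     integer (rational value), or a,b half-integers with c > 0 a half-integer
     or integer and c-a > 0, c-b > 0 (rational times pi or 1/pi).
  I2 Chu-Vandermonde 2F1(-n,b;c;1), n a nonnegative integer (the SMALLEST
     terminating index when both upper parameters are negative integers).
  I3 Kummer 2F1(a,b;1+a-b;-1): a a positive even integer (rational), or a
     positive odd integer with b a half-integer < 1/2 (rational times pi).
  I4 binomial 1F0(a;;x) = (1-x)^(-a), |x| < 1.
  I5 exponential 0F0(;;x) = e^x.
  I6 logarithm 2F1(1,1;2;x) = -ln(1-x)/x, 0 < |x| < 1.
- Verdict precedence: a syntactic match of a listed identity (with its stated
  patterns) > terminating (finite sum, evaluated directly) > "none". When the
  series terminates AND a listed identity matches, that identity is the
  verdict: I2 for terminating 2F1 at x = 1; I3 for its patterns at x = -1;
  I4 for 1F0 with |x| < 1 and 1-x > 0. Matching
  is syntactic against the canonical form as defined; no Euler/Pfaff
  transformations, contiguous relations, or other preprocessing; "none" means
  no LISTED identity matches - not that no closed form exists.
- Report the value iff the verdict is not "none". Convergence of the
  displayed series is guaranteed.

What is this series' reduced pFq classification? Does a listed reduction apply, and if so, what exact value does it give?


Key step: from the first term 7/12: cancel k + 3/2 from the displayed ratio first; then C = 7/12, x = 5/7.
Adjacent-term ratio: r(k) = (5/7) * (k-10) (k+8/7) / [(k+3/2) (k+1)] - rational in k, leading ratio (5/7); with t_0 = 7/12, classification follows.

At argument 5/7: a 2F1 with upper {-10, 8/7}, lower {3/2}, scaled by C = 7/12. Verdict: terminating - no listed pattern fits, but -10 in the upper list cuts the series at k = 10; direct evaluation. Its exact value is 96073547480602751687/4443790894646607559692.


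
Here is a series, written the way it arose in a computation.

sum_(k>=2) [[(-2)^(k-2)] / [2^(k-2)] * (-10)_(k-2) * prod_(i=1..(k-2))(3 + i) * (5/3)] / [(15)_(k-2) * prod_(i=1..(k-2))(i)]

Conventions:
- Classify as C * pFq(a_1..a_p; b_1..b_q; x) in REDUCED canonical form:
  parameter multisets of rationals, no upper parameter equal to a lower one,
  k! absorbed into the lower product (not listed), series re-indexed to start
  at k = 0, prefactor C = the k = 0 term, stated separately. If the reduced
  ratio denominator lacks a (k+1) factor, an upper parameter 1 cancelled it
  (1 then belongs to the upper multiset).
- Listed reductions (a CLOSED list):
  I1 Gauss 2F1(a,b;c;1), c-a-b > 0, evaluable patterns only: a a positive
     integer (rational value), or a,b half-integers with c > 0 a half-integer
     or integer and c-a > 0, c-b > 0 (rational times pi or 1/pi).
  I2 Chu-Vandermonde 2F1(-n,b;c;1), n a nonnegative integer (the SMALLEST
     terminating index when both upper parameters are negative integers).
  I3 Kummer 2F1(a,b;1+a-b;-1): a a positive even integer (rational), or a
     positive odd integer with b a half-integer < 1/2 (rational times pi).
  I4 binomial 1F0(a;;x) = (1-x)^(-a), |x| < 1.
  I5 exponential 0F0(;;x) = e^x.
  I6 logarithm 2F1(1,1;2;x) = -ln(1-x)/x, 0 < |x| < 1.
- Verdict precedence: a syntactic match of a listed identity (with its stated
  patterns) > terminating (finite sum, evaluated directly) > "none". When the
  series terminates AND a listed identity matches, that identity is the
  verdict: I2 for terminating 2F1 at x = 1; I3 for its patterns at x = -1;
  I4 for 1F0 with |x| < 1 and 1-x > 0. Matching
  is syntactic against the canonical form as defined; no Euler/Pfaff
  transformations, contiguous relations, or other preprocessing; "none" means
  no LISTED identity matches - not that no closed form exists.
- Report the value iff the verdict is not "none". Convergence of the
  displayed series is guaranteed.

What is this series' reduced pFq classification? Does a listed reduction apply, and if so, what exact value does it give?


x = -1 here; the reduced form reads 2F1, upper {-10, 4}, lower {15}, C = 5/3. Verdict (x = -1): Kummer (I3) applies (x = -1; c = 15 equals 1+a-b for upper {-10, 4}: listed pattern). Value: 455/18.

Key step: x = (-1) and the two k-th powers (C = 5/3) combine into one argument.
Step ratio: r(k) = (-1) * (k-10) (k+4) / [(k+15) (k+1)] - rational in k. x = (-1); t_0 = 5/3; negate the roots.


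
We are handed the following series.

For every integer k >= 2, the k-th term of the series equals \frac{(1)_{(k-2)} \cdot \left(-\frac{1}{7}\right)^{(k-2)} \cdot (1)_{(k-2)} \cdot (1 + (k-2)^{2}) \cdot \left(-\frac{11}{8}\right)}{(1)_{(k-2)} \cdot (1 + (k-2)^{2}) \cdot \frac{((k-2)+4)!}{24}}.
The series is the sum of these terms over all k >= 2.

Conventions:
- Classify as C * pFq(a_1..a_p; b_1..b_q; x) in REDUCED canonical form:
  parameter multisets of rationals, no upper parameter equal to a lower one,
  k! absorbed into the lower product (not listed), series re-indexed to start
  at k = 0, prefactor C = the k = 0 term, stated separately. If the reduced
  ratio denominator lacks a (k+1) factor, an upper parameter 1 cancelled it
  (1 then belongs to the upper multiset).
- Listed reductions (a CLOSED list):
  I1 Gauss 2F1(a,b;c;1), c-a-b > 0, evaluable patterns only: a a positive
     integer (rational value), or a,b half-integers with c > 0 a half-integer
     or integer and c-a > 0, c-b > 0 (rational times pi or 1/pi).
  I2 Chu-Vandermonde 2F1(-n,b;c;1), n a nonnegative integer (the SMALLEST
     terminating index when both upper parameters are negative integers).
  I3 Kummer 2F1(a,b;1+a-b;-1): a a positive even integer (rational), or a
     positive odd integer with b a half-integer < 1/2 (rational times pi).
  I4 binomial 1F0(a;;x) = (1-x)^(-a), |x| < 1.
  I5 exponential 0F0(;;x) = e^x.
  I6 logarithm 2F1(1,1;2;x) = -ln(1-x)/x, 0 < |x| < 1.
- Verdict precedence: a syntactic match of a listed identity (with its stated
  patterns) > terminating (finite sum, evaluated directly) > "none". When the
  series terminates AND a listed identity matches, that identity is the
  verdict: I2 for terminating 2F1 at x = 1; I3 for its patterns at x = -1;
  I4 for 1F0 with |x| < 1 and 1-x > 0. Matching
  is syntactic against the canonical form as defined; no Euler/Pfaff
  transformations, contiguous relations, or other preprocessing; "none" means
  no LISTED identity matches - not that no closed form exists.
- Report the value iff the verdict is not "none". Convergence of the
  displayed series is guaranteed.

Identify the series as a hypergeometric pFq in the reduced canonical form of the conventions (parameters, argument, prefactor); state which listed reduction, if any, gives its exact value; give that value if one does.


The series (x = -\frac{1}{7}) is 2F1: upper {1, 1}, lower {5}, prefactor -\frac{11}{8}. Verdict: none (x = -\frac{1}{7}): each listed identity misses the multisets {1, 1} ; {5}.

First insight: from the first term -\frac{11}{8}: (1)_k (C = -11/8) is k! itself.
Consecutive-term ratio: r(k) = -\frac{1}{7} * (k+1) (k+1) / [(k+5) (k+1)] - rational; roots negated = parameters, x = -\frac{1}{7}, C = -\frac{11}{8}.


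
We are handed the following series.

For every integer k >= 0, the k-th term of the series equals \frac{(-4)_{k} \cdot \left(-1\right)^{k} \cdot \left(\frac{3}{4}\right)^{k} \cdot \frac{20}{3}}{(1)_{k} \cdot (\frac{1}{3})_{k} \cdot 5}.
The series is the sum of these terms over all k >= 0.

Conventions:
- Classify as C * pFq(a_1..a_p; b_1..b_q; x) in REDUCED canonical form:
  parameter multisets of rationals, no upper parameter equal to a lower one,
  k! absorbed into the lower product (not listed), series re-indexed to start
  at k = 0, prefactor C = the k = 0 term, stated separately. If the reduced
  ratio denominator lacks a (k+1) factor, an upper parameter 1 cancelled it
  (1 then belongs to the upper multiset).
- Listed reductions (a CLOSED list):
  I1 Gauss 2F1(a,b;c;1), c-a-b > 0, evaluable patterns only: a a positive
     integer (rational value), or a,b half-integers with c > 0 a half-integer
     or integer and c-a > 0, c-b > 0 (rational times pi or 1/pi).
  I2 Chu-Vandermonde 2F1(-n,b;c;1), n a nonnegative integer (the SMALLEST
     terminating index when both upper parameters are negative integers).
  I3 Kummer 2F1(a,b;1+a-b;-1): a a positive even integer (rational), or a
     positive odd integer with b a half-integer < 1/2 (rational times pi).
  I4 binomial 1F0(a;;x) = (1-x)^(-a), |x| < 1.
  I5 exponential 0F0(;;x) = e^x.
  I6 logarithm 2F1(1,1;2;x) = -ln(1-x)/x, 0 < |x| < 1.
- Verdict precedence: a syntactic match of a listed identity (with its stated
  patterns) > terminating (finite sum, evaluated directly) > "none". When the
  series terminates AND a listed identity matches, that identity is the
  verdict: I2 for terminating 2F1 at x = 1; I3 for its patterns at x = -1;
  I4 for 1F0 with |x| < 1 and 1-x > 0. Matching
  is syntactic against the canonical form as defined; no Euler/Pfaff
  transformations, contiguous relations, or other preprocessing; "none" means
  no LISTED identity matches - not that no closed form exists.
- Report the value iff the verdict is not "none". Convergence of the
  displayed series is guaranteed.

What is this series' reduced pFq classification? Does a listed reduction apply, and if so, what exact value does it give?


Prefactor \frac{4}{3}, argument -\frac{3}{4}: 1F1 with upper {-4} over lower {\frac{1}{3}}. Verdict: terminating. With -4 upstairs the series is a 5-term polynomial sum; evaluated term by term. Exact value: \frac{1384321}{53760}.

The tell: x = -\frac{3}{4} and the constant factors (C = 4/3, x = -3/4) combine into one prefactor.
Step ratio: r(k) = -\frac{3}{4} * (k-4) / [(k+\frac{1}{3}) (k+1)] ; factor over Q: parameters, x = -\frac{3}{4}, and C = \frac{4}{3}.


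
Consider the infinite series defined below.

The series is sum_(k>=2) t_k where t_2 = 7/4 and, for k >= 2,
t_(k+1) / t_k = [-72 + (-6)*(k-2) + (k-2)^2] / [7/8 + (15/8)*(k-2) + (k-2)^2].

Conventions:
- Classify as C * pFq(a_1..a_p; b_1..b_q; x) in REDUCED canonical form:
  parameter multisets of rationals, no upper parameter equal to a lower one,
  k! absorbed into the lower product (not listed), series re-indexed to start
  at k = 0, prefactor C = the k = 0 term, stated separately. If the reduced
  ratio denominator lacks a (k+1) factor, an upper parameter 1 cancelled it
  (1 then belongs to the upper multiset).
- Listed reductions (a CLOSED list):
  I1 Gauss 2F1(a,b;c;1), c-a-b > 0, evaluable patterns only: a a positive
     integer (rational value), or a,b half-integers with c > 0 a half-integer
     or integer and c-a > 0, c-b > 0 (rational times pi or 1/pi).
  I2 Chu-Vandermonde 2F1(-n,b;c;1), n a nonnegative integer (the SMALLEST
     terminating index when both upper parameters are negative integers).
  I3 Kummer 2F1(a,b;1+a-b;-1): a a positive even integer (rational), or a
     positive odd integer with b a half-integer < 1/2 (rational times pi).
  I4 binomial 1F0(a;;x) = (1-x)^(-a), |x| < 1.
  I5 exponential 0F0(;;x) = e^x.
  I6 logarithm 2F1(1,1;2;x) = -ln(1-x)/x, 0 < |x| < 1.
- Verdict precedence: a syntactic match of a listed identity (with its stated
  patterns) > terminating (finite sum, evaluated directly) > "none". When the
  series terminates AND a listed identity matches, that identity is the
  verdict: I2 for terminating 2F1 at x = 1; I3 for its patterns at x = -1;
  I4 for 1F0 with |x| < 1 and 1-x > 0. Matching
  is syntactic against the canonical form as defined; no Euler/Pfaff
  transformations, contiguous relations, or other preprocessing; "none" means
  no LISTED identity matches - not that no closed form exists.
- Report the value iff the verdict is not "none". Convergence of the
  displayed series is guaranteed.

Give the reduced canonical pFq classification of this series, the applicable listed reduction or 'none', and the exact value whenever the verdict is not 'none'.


At argument 1: a 2F1 with upper {-12, 6}, lower {7/8}, scaled by C = 7/4. Verdict (x = 1): Chu-Vandermonde (I2) applies (terminating 2F1 at x = 1 with n = 12, b = 6, c = 7/8). Hence: 697/12362236.

The tell: from the first term 7/4: factor the ratio over Q (C = 7/4): negated roots = parameters.
Term ratio: r(k) = 1 * (k-12) (k+6) / [(k+7/8) (k+1)] - rational in k, leading ratio 1; with t_0 = 7/4, classification follows.


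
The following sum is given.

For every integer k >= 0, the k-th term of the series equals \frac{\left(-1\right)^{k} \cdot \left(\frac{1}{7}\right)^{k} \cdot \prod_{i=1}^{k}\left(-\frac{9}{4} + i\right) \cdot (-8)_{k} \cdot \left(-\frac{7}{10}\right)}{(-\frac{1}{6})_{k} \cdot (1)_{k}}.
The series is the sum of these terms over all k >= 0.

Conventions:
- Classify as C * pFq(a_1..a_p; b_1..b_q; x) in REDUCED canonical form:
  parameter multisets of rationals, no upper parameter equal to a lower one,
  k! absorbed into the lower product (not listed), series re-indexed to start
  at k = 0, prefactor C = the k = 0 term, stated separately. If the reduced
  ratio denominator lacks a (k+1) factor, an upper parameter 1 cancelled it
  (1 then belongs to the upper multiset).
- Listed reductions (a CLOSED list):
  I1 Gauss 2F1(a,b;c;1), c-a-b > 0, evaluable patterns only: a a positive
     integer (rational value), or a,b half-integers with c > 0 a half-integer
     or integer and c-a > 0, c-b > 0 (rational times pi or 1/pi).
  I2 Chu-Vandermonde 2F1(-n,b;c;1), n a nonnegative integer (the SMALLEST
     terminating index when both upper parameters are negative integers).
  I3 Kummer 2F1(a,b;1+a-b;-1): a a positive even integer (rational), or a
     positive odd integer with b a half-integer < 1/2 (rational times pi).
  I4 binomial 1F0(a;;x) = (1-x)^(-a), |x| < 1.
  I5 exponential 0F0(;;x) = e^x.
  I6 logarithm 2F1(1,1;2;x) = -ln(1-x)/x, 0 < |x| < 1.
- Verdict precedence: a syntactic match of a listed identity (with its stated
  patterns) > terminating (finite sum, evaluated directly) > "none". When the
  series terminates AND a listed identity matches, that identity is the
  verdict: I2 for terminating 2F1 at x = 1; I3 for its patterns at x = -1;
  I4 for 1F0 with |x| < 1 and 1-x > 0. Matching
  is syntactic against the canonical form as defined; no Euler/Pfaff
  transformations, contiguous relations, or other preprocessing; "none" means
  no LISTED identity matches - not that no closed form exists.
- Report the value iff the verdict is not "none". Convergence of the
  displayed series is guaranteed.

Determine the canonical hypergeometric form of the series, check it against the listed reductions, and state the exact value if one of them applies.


Key step: t_0 = -\frac{7}{10} here, and the (-1)^k factor (C = -7/10, x = -1/7) folds into the argument's sign.
Ratio: r(k) = -\frac{1}{7} * (k-8) (k-\frac{5}{4}) / [(k-\frac{1}{6}) (k+1)] - rational in k. x = -\frac{1}{7}; t_0 = -\frac{7}{10}; negate the roots.

The series (x = -\frac{1}{7}) is 2F1: upper {-8, -\frac{5}{4}}, lower {-\frac{1}{6}}, prefactor -\frac{7}{10}. Verdict: terminating at k = 8: the factor (-8)_k kills every later term; summing the 9 survivors is exact. Hence: -\frac{12252475166278861}{2156291834228224}.


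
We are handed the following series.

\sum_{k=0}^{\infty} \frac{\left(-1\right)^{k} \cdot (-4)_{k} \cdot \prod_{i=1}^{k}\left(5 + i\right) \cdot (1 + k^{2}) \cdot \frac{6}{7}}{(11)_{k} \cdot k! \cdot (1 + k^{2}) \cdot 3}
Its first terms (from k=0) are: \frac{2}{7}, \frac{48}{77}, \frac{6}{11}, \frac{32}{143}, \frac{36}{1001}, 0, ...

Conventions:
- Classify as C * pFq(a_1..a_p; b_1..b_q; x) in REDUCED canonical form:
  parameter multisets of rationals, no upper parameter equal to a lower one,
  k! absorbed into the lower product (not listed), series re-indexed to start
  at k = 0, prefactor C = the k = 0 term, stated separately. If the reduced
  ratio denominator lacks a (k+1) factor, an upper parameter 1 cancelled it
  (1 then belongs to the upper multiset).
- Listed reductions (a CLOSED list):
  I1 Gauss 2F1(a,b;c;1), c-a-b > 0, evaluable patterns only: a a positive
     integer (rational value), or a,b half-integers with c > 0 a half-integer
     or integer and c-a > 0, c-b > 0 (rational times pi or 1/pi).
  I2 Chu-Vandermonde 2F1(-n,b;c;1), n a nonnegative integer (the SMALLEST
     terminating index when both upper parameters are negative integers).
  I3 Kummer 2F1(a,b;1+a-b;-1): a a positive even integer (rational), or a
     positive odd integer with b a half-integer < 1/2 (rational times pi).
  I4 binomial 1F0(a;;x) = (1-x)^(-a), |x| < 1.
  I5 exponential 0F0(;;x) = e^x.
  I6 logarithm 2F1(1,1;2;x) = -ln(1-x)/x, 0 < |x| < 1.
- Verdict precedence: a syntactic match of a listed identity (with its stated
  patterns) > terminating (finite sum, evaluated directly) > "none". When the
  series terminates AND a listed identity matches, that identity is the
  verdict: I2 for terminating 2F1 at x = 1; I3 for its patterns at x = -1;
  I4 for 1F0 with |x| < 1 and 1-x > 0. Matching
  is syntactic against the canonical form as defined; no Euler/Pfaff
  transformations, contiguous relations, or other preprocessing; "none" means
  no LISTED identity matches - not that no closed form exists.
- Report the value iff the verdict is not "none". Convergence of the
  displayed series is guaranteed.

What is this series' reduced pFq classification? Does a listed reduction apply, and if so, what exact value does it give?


At argument -1: a 2F1 with upper {-4, 6}, lower {11}, scaled by C = \frac{2}{7}. Verdict: this is Kummer (I3) (x = -1; c = 11 equals 1+a-b for upper {-4, 6}: listed pattern). Its exact value is \frac{12}{7}.

Key observation: with t_0 = \frac{2}{7}, the constant factors (C = 2/7) combine into one prefactor.
Term ratio: r(k) = -1 * (k-4) (k+6) / [(k+11) (k+1)] - rational in k, leading ratio -1; with t_0 = \frac{2}{7}, classification follows.


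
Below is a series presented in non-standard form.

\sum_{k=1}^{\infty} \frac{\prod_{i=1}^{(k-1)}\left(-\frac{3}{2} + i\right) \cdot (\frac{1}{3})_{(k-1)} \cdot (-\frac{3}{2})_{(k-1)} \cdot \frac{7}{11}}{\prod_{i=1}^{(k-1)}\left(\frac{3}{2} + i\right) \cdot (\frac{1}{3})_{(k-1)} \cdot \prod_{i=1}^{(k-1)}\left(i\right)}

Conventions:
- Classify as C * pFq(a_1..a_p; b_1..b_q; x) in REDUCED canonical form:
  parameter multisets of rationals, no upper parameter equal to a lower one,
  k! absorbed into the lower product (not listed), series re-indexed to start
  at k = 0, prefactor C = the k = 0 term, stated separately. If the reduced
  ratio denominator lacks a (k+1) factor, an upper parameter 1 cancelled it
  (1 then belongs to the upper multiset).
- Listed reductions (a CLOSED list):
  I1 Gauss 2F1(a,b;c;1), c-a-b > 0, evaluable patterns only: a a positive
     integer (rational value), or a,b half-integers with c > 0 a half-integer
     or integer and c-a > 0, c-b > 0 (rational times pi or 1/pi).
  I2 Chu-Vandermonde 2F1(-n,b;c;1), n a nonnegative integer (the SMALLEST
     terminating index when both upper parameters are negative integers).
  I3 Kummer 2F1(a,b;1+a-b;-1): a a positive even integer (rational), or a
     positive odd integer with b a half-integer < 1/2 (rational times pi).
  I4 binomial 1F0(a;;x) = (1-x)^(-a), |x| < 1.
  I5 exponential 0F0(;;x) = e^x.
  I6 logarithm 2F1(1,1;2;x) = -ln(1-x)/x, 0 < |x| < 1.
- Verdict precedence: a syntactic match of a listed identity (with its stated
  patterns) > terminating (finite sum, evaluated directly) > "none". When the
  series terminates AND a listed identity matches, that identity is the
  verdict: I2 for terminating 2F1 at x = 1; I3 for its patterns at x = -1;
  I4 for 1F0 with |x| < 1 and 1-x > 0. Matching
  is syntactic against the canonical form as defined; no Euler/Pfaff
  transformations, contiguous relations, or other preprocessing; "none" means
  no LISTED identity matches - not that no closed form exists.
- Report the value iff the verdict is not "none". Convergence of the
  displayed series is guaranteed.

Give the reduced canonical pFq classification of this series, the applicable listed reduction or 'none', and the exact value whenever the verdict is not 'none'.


Key step: from the first term \frac{7}{11}: the parameter 1/3 appears in both the upper and lower lists and cancels.
Adjacent-term ratio: r(k) = 1 * (k-\frac{3}{2}) (k-\frac{1}{2}) / [(k+\frac{5}{2}) (k+1)] ; factor over Q: parameters, x = 1, and C = \frac{7}{11}.

Prefactor \frac{7}{11}, argument 1: 2F1 with upper {-\frac{3}{2}, -\frac{1}{2}} over lower {\frac{5}{2}}. Verdict at x = 1: Gauss (I1, half-integer pattern) matches (x = 1; upper {-\frac{3}{2}, -\frac{1}{2}} half-integers, c = \frac{5}{2} in the evaluable pattern). Its exact value is \frac{735}{2816} \cdot \pi.


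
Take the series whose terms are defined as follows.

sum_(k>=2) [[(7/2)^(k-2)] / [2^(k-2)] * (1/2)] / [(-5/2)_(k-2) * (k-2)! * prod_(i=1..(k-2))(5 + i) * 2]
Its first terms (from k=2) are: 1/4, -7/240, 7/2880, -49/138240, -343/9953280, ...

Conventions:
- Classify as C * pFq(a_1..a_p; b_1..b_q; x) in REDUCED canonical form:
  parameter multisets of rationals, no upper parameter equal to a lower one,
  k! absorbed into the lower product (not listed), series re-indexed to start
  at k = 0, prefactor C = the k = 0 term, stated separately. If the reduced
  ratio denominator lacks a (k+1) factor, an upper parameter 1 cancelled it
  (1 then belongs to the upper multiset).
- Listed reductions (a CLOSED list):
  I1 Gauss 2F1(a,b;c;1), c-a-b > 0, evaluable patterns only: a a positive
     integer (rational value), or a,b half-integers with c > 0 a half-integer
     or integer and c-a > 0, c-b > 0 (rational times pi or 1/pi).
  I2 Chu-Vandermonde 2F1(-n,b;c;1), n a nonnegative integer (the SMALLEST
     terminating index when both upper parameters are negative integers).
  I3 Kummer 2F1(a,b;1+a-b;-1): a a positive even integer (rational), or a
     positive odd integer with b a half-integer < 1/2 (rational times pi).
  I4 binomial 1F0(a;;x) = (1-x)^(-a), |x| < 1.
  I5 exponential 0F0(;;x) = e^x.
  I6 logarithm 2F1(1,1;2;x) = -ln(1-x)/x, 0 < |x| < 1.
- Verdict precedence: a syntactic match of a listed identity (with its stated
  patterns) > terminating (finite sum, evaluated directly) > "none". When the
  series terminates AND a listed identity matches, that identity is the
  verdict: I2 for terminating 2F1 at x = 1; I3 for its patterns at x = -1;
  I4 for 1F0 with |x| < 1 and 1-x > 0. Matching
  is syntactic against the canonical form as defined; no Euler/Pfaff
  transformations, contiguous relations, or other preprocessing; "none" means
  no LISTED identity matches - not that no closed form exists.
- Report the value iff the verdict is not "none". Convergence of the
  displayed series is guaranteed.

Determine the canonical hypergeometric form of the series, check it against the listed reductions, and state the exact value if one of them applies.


First insight: t_0 being 1/4, the constant factors (C = 1/4) combine into one prefactor.
Ratio: r(k) = (7/4) * 1 / [(k-5/2) (k+6) (k+1)] - rational in k, leading ratio (7/4); with t_0 = 1/4, classification follows.

At argument 7/4: a 0F2 with upper {-}, lower {-5/2, 6}, scaled by C = 1/4. Verdict: none - at argument 7/4 the multisets {-} ; {-5/2, 6} match no listed identity.


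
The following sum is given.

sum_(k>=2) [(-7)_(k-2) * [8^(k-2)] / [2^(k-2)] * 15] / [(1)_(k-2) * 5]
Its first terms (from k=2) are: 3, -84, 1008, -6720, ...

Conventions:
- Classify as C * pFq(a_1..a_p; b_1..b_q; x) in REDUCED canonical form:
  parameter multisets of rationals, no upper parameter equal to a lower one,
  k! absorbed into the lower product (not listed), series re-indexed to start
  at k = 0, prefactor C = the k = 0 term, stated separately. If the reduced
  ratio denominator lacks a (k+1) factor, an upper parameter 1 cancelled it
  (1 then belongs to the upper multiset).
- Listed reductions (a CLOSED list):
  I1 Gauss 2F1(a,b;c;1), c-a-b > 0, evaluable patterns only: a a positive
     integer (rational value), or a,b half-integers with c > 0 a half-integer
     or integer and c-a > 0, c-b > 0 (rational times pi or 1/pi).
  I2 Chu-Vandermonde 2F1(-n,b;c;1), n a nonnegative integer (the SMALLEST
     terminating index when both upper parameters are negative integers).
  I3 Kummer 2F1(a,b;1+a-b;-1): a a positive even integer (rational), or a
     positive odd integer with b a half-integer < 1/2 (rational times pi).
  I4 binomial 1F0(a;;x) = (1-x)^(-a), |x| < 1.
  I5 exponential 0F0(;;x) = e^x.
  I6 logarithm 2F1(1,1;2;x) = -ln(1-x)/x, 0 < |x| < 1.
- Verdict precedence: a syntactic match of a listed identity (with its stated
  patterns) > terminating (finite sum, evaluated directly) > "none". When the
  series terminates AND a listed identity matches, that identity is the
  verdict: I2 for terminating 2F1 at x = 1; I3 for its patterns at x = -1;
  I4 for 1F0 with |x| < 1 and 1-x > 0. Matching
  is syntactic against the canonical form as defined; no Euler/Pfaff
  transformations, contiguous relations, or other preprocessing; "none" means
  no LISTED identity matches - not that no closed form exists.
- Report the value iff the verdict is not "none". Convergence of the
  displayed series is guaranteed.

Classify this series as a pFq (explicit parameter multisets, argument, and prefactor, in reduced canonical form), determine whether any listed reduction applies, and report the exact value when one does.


Reduced: x = 4, 1F0, upper = {-7}, lower = {-}, C = 3. Verdict: terminating (-7 upstairs). 8 nonzero terms in all; added directly. Value: -6561.

Structural cue: t_0 = 3 here, and the two k-th powers (C = 3, x = 4) combine into one argument.
Ratio: r(k) = 4 * (k-7) / [(k+1)] - rational; roots negated = parameters, x = 4, C = 3.


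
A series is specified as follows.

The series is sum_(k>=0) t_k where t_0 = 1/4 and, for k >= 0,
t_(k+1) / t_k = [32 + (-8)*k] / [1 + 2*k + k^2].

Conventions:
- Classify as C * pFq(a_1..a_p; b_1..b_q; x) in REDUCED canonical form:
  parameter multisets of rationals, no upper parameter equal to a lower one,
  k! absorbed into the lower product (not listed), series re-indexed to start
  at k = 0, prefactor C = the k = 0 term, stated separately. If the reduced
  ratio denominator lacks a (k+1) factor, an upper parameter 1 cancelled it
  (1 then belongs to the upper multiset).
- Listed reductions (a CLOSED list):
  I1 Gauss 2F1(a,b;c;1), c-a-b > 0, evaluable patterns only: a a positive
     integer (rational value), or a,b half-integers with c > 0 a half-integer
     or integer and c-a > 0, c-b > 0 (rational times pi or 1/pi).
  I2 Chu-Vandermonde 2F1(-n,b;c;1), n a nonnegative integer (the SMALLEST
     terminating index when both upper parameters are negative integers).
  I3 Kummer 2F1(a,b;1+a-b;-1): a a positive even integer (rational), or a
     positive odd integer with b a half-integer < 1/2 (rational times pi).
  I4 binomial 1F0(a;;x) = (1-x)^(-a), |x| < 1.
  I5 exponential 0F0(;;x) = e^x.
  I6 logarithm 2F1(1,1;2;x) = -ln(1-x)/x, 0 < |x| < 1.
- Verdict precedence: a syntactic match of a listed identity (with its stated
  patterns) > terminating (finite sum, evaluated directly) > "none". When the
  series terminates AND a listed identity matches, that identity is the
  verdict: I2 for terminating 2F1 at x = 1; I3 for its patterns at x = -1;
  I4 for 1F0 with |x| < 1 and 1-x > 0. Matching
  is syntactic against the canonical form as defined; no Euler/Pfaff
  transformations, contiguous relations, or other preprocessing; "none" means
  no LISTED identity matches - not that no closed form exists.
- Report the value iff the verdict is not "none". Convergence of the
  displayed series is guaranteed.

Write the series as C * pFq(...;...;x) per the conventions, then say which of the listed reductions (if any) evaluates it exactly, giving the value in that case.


The tell: with t_0 = 1/4, the expanded ratio factors over Q; prefactor 1/4, roots give parameters.
Term ratio: r(k) = (-8) * (k-4) / [(k+1) (k+1)] - rational; roots negated = parameters, x = (-8), C = 1/4.

This is 1/4 * 1F1(-4; 1; -8) in reduced canonical form. Verdict: terminating. With -4 upstairs the series is a 5-term polynomial sum; evaluated term by term. Exact value: 737/4.


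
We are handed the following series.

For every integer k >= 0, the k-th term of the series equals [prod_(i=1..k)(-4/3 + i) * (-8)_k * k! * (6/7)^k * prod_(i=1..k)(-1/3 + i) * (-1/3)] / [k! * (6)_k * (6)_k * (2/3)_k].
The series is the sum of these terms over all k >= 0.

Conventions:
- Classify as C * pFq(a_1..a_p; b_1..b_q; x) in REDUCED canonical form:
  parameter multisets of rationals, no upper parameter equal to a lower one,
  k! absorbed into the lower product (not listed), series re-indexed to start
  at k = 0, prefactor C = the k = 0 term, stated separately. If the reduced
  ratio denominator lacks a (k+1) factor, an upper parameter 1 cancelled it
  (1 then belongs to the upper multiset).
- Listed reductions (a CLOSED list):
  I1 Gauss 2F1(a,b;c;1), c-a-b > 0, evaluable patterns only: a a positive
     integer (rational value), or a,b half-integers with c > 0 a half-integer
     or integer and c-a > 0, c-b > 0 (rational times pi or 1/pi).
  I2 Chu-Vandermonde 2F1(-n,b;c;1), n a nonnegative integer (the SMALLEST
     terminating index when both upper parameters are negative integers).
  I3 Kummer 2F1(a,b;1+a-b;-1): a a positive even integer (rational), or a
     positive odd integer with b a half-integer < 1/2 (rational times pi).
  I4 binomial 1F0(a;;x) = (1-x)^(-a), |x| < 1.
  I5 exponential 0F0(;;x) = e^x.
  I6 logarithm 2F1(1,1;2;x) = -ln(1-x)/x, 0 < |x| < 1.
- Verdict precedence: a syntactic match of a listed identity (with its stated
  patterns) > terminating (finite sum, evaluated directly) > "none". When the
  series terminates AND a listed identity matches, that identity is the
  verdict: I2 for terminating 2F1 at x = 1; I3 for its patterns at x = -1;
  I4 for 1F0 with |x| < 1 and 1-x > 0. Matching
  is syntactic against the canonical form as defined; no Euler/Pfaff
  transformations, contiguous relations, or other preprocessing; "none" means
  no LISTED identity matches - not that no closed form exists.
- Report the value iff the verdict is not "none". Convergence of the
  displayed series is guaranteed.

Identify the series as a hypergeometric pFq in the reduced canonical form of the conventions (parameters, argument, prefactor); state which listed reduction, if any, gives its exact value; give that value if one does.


The tell: with t_0 = -1/3, the running product (C = -1/3) telescopes to a rising factorial.
Step ratio: r(k) = (6/7) * (k-8) (k-1/3) (k+1) / [(k+6) (k+6) (k+1)] ; factor over Q: parameters, x = (6/7), and C = -1/3.

At argument 6/7: a 3F2 with upper {-8, -1/3, 1}, lower {6, 6}, scaled by C = -1/3. Verdict: terminating at k = 8: the factor (-8)_k kills every later term; summing the 9 survivors is exact. Sum: -83563712788/236743082667.
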